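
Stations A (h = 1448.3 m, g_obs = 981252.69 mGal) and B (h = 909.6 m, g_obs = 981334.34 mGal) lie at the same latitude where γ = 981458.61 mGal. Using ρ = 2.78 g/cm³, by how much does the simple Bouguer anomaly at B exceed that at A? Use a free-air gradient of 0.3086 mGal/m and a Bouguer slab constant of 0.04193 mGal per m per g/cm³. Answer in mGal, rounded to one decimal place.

Δg_SB(A) = 981252.69 − 981458.61 + 0.3086×1448.3 − 0.04193×2.78×1448.3 = 72.20 mGal
Δg_SB(B) = 981334.34 − 981458.61 + 0.3086×909.6 − 0.04193×2.78×909.6 = 50.40 mGal
Difference = 50.40 − (72.20) = -21.80 mGal

-21.8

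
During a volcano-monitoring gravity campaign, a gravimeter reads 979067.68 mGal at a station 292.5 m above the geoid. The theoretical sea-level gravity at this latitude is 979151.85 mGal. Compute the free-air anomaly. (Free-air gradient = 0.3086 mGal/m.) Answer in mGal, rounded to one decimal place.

6.1

Free-air correction = 0.3086 × 292.5 = 90.27 mGal
Free-air anomaly = 979067.68 − 979151.85 + (90.27) = 6.10 mGal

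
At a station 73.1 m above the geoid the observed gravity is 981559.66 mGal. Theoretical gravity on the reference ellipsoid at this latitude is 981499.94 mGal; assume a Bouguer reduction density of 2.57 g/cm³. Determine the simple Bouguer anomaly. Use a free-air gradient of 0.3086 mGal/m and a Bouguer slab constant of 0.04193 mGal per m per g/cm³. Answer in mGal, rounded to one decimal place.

Free-air correction = 0.3086 × 73.1 = 22.56 mGal
Free-air anomaly = 981559.66 − 981499.94 + (22.56) = 82.28 mGal
Bouguer slab correction = 0.04193 × 2.57 × 73.1 = 7.88 mGal
Simple Bouguer anomaly = 82.28 − (7.88) = 74.40 mGal

74.4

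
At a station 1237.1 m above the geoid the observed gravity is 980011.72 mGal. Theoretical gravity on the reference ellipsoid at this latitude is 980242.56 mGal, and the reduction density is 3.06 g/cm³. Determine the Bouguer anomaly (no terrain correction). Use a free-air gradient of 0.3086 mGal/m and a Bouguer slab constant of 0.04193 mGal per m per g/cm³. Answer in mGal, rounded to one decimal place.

-7.8

Free-air correction = 0.3086 × 1237.1 = 381.77 mGal
Free-air anomaly = 980011.72 − 980242.56 + (381.77) = 150.93 mGal
Bouguer slab correction = 0.04193 × 3.06 × 1237.1 = 158.73 mGal
Simple Bouguer anomaly = 150.93 − (158.73) = -7.80 mGal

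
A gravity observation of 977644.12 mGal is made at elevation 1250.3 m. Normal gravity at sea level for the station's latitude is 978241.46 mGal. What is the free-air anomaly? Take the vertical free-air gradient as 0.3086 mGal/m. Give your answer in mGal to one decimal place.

-211.5

Free-air correction = 0.3086 × 1250.3 = 385.84 mGal
Free-air anomaly = 977644.12 − 978241.46 + (385.84) = -211.50 mGal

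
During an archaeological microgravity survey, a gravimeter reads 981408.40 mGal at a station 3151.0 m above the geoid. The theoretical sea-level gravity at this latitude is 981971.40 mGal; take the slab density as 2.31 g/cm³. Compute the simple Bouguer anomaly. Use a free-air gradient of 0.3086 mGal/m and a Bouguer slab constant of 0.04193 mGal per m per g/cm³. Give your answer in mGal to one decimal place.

Free-air correction = 0.3086 × 3151.0 = 972.40 mGal
Free-air anomaly = 981408.40 − 981971.40 + (972.40) = 409.40 mGal
Bouguer slab correction = 0.04193 × 2.31 × 3151.0 = 305.20 mGal
Simple Bouguer anomaly = 409.40 − (305.20) = 104.20 mGal

104.2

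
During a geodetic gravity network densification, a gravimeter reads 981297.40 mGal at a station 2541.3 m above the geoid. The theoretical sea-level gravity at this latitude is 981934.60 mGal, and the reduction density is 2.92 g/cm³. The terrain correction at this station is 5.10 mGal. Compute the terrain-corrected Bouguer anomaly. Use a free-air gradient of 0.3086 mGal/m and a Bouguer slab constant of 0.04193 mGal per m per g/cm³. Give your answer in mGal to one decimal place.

-159.0

Free-air correction = 0.3086 × 2541.3 = 784.25 mGal
Free-air anomaly = 981297.40 − 981934.60 + (784.25) = 147.05 mGal
Bouguer slab correction = 0.04193 × 2.92 × 2541.3 = 311.15 mGal
Simple Bouguer anomaly = 147.05 − (311.15) = -164.10 mGal
Complete Bouguer anomaly = -164.10 + 5.10 = -159.00 mGal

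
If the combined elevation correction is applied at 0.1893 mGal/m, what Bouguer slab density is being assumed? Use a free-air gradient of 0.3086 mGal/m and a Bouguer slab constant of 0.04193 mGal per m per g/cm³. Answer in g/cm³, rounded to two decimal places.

0.1893 = 0.3086 − 0.04193 × ρ
ρ = (0.3086 − 0.1893) / 0.04193 = 2.85 g/cm³

2.85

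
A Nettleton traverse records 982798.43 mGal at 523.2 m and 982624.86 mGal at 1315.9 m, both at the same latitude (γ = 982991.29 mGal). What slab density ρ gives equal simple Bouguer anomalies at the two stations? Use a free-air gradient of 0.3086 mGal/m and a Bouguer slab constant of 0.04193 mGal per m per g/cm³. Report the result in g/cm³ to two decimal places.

Δg_obs = 982624.86 − 982798.43 = -173.57 mGal over Δh = 1315.9 − 523.2 = 792.7 m
Equal Bouguer anomalies ⇒ Δg_obs + (0.3086 − 0.04193ρ)·Δh = 0
0.3086 − 0.04193ρ = −Δg_obs/Δh = 0.21896
ρ = (0.3086 − 0.21896) / 0.04193 = 2.14 g/cm³

2.14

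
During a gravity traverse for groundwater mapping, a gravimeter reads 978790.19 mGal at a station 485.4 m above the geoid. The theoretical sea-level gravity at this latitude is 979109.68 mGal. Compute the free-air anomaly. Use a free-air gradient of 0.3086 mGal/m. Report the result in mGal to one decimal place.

Free-air correction = 0.3086 × 485.4 = 149.79 mGal
Free-air anomaly = 978790.19 − 979109.68 + (149.79) = -169.70 mGal

-169.7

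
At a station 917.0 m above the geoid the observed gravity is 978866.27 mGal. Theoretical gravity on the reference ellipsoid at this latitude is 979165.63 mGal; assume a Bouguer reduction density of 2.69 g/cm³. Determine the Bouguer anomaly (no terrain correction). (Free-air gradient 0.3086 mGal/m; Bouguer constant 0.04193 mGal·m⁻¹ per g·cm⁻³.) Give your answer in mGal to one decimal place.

Free-air correction = 0.3086 × 917.0 = 282.99 mGal
Free-air anomaly = 978866.27 − 979165.63 + (282.99) = -16.37 mGal
Bouguer slab correction = 0.04193 × 2.69 × 917.0 = 103.43 mGal
Simple Bouguer anomaly = -16.37 − (103.43) = -119.80 mGal

-119.8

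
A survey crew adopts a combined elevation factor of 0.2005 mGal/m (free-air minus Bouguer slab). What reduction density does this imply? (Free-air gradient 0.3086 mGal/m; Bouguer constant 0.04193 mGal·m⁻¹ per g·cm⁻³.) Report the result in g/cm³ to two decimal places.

0.2005 = 0.3086 − 0.04193 × ρ
ρ = (0.3086 − 0.2005) / 0.04193 = 2.58 g/cm³

2.58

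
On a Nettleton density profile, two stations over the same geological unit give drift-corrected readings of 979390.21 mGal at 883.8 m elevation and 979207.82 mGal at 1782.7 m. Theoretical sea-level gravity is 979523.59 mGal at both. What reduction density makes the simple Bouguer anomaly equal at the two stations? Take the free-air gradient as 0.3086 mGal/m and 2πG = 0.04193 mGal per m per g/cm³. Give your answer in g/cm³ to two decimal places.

Δg_obs = 979207.82 − 979390.21 = -182.39 mGal over Δh = 1782.7 − 883.8 = 898.9 m
Equal Bouguer anomalies ⇒ Δg_obs + (0.3086 − 0.04193ρ)·Δh = 0
0.3086 − 0.04193ρ = −Δg_obs/Δh = 0.20290
ρ = (0.3086 − 0.20290) / 0.04193 = 2.52 g/cm³

2.52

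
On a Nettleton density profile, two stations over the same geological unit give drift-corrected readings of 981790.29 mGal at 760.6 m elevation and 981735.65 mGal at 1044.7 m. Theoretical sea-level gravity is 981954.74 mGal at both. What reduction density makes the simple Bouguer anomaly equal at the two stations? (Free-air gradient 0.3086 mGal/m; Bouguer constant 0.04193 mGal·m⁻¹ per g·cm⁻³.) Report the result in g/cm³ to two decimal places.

2.77

Δg_obs = 981735.65 − 981790.29 = -54.64 mGal over Δh = 1044.7 − 760.6 = 284.1 m
Equal Bouguer anomalies ⇒ Δg_obs + (0.3086 − 0.04193ρ)·Δh = 0
0.3086 − 0.04193ρ = −Δg_obs/Δh = 0.19233
ρ = (0.3086 − 0.19233) / 0.04193 = 2.77 g/cm³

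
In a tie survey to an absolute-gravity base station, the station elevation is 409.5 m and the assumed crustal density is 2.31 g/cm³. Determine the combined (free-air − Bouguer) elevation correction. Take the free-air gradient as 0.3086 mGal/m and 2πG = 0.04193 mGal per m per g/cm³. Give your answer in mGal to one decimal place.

86.7

Combined gradient = 0.3086 − 0.04193 × 2.31 = 0.2117417 mGal/m
Combined elevation correction = 0.2117417 × 409.5 = 86.7 mGal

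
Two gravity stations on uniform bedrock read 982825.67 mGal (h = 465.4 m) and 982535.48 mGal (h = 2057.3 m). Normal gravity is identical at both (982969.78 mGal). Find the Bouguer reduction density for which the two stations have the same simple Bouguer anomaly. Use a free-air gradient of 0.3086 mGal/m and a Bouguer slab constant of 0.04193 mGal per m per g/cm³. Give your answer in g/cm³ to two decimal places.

3.01

Δg_obs = 982535.48 − 982825.67 = -290.19 mGal over Δh = 2057.3 − 465.4 = 1591.9 m
Equal Bouguer anomalies ⇒ Δg_obs + (0.3086 − 0.04193ρ)·Δh = 0
0.3086 − 0.04193ρ = −Δg_obs/Δh = 0.18229
ρ = (0.3086 − 0.18229) / 0.04193 = 3.01 g/cm³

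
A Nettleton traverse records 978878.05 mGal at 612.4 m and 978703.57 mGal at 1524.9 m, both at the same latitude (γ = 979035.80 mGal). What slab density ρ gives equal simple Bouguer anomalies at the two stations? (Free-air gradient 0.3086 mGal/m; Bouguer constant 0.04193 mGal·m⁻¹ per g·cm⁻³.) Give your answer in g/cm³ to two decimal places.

Δg_obs = 978703.57 − 978878.05 = -174.48 mGal over Δh = 1524.9 − 612.4 = 912.5 m
Equal Bouguer anomalies ⇒ Δg_obs + (0.3086 − 0.04193ρ)·Δh = 0
0.3086 − 0.04193ρ = −Δg_obs/Δh = 0.19121
ρ = (0.3086 − 0.19121) / 0.04193 = 2.80 g/cm³

2.80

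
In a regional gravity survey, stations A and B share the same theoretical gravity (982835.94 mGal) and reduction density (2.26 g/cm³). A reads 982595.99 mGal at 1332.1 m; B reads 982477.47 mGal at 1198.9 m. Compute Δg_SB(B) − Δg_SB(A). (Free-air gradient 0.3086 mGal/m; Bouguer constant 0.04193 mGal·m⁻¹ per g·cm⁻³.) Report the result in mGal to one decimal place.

-147.0

Δg_SB(A) = 982595.99 − 982835.94 + 0.3086×1332.1 − 0.04193×2.26×1332.1 = 44.90 mGal
Δg_SB(B) = 982477.47 − 982835.94 + 0.3086×1198.9 − 0.04193×2.26×1198.9 = -102.10 mGal
Difference = -102.10 − (44.90) = -147.00 mGal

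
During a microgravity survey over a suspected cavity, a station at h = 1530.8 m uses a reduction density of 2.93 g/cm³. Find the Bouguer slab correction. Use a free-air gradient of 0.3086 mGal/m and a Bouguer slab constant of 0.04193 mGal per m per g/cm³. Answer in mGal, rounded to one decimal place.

188.1

Bouguer slab correction = 0.04193 × 2.93 × 1530.8 = 188.1 mGal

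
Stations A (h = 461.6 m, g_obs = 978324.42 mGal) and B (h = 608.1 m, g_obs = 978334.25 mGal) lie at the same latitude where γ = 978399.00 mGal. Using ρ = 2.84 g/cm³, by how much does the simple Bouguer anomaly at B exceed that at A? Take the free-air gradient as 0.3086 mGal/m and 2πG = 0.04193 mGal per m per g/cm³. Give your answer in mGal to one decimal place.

Δg_SB(A) = 978324.42 − 978399.00 + 0.3086×461.6 − 0.04193×2.84×461.6 = 12.90 mGal
Δg_SB(B) = 978334.25 − 978399.00 + 0.3086×608.1 − 0.04193×2.84×608.1 = 50.50 mGal
Difference = 50.50 − (12.90) = 37.60 mGal

37.6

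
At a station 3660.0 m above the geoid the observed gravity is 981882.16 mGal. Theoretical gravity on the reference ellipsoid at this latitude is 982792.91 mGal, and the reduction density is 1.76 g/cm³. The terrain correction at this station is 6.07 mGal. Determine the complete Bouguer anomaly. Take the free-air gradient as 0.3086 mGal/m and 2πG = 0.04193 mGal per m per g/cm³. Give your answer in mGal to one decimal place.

-45.3

Free-air correction = 0.3086 × 3660.0 = 1129.48 mGal
Free-air anomaly = 981882.16 − 982792.91 + (1129.48) = 218.73 mGal
Bouguer slab correction = 0.04193 × 1.76 × 3660.0 = 270.10 mGal
Simple Bouguer anomaly = 218.73 − (270.10) = -51.37 mGal
Complete Bouguer anomaly = -51.37 + 6.07 = -45.30 mGal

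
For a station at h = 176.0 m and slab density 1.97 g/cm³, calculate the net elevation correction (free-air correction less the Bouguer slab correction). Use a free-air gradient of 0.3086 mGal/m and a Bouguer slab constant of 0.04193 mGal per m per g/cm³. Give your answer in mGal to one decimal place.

39.8

Combined gradient = 0.3086 − 0.04193 × 1.97 = 0.2259979 mGal/m
Combined elevation correction = 0.2259979 × 176.0 = 39.8 mGal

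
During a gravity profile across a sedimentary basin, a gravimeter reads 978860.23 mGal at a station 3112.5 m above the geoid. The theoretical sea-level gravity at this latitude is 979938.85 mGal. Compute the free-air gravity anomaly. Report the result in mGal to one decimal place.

Free-air correction = 0.3086 × 3112.5 = 960.52 mGal
Free-air anomaly = 978860.23 − 979938.85 + (960.52) = -118.10 mGal

-118.1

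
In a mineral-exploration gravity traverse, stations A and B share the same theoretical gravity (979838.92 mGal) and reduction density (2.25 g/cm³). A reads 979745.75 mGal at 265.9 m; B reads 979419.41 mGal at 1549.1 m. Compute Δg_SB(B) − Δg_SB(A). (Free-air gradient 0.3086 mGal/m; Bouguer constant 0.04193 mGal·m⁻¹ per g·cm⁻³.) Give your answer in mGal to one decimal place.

Δg_SB(A) = 979745.75 − 979838.92 + 0.3086×265.9 − 0.04193×2.25×265.9 = -36.20 mGal
Δg_SB(B) = 979419.41 − 979838.92 + 0.3086×1549.1 − 0.04193×2.25×1549.1 = -87.60 mGal
Difference = -87.60 − (-36.20) = -51.40 mGal

-51.4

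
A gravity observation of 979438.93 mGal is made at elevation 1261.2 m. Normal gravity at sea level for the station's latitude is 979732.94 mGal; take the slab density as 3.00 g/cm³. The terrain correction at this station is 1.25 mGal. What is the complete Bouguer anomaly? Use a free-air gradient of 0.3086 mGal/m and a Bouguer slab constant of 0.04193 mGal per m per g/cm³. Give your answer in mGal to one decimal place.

Free-air correction = 0.3086 × 1261.2 = 389.21 mGal
Free-air anomaly = 979438.93 − 979732.94 + (389.21) = 95.20 mGal
Bouguer slab correction = 0.04193 × 3.00 × 1261.2 = 158.65 mGal
Simple Bouguer anomaly = 95.20 − (158.65) = -63.45 mGal
Complete Bouguer anomaly = -63.45 + 1.25 = -62.20 mGal

-62.2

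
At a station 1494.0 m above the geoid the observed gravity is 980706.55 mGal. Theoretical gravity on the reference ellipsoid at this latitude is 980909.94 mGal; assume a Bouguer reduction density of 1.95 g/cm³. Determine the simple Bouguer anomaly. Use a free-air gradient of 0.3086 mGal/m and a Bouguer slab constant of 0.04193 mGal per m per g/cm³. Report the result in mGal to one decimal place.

Free-air correction = 0.3086 × 1494.0 = 461.05 mGal
Free-air anomaly = 980706.55 − 980909.94 + (461.05) = 257.66 mGal
Bouguer slab correction = 0.04193 × 1.95 × 1494.0 = 122.15 mGal
Simple Bouguer anomaly = 257.66 − (122.15) = 135.51 mGal

135.5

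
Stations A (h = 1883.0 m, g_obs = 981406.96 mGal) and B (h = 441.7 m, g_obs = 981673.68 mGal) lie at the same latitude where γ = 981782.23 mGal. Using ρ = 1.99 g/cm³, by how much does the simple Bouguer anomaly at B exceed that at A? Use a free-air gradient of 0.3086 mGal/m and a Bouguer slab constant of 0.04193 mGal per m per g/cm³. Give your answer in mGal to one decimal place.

-57.8

Δg_SB(A) = 981406.96 − 981782.23 + 0.3086×1883.0 − 0.04193×1.99×1883.0 = 48.70 mGal
Δg_SB(B) = 981673.68 − 981782.23 + 0.3086×441.7 − 0.04193×1.99×441.7 = -9.10 mGal
Difference = -9.10 − (48.70) = -57.80 mGal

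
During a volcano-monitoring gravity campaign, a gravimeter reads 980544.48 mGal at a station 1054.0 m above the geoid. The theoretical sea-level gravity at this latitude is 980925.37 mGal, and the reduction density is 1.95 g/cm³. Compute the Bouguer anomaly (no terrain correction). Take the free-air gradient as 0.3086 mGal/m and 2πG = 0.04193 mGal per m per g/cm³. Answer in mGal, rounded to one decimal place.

-141.8

Free-air correction = 0.3086 × 1054.0 = 325.26 mGal
Free-air anomaly = 980544.48 − 980925.37 + (325.26) = -55.63 mGal
Bouguer slab correction = 0.04193 × 1.95 × 1054.0 = 86.18 mGal
Simple Bouguer anomaly = -55.63 − (86.18) = -141.81 mGal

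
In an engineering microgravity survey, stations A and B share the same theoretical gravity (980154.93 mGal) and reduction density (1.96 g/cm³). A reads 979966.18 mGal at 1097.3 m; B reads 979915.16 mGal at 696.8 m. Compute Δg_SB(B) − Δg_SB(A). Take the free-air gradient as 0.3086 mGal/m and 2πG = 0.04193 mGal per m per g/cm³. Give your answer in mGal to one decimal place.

-141.7

Δg_SB(A) = 979966.18 − 980154.93 + 0.3086×1097.3 − 0.04193×1.96×1097.3 = 59.70 mGal
Δg_SB(B) = 979915.16 − 980154.93 + 0.3086×696.8 − 0.04193×1.96×696.8 = -82.00 mGal
Difference = -82.00 − (59.70) = -141.70 mGal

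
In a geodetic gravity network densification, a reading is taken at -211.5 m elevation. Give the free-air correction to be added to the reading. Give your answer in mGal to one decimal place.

-65.3

Free-air correction = 0.3086 × -211.5 = -65.3 mGal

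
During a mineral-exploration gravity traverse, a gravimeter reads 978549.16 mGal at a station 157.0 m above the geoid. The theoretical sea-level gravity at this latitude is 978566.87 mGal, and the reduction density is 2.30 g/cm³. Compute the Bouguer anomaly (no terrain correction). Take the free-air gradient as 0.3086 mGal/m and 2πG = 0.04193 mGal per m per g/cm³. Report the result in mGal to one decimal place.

15.6

Free-air correction = 0.3086 × 157.0 = 48.45 mGal
Free-air anomaly = 978549.16 − 978566.87 + (48.45) = 30.74 mGal
Bouguer slab correction = 0.04193 × 2.30 × 157.0 = 15.14 mGal
Simple Bouguer anomaly = 30.74 − (15.14) = 15.60 mGal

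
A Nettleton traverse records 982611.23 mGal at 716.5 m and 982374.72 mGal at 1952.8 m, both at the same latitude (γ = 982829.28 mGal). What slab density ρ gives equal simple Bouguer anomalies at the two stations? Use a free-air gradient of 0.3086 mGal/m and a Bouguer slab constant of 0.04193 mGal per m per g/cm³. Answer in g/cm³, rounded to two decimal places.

Δg_obs = 982374.72 − 982611.23 = -236.51 mGal over Δh = 1952.8 − 716.5 = 1236.3 m
Equal Bouguer anomalies ⇒ Δg_obs + (0.3086 − 0.04193ρ)·Δh = 0
0.3086 − 0.04193ρ = −Δg_obs/Δh = 0.19130
ρ = (0.3086 − 0.19130) / 0.04193 = 2.80 g/cm³

2.80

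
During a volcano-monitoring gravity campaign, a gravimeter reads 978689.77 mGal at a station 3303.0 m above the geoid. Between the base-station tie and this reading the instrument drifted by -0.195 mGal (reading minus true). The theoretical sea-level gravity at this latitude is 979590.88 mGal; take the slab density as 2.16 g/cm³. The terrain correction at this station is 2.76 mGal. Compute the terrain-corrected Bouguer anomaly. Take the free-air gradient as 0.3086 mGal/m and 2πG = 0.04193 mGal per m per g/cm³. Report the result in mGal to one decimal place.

Drift-corrected reading = 978689.77 − (-0.195) = 978689.965 mGal
Free-air correction = 0.3086 × 3303.0 = 1019.31 mGal
Free-air anomaly = 978689.965 − 979590.88 + (1019.31) = 118.395 mGal
Bouguer slab correction = 0.04193 × 2.16 × 3303.0 = 299.15 mGal
Simple Bouguer anomaly = 118.395 − (299.15) = -180.755 mGal
Complete Bouguer anomaly = -180.755 + 2.76 = -177.995 mGal

-178.0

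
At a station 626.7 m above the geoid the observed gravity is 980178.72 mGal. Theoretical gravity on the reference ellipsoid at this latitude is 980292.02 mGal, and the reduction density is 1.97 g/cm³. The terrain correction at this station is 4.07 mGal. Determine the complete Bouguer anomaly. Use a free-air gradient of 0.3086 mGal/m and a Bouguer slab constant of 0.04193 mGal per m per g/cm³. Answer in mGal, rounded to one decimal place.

32.4

Free-air correction = 0.3086 × 626.7 = 193.40 mGal
Free-air anomaly = 980178.72 − 980292.02 + (193.40) = 80.10 mGal
Bouguer slab correction = 0.04193 × 1.97 × 626.7 = 51.77 mGal
Simple Bouguer anomaly = 80.10 − (51.77) = 28.33 mGal
Complete Bouguer anomaly = 28.33 + 4.07 = 32.40 mGal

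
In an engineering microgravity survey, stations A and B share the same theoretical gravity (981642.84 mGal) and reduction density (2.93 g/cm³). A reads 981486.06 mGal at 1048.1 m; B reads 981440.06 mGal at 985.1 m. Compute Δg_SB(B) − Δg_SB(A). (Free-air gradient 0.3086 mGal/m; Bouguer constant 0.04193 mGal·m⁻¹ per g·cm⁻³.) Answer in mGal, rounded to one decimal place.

-57.7

Δg_SB(A) = 981486.06 − 981642.84 + 0.3086×1048.1 − 0.04193×2.93×1048.1 = 37.90 mGal
Δg_SB(B) = 981440.06 − 981642.84 + 0.3086×985.1 − 0.04193×2.93×985.1 = -19.80 mGal
Difference = -19.80 − (37.90) = -57.70 mGal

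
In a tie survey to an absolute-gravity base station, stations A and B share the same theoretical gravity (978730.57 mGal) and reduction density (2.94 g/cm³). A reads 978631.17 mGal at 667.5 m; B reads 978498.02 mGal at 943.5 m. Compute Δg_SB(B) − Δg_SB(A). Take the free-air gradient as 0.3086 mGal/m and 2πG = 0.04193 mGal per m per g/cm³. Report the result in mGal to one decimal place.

-82.0

Δg_SB(A) = 978631.17 − 978730.57 + 0.3086×667.5 − 0.04193×2.94×667.5 = 24.30 mGal
Δg_SB(B) = 978498.02 − 978730.57 + 0.3086×943.5 − 0.04193×2.94×943.5 = -57.70 mGal
Difference = -57.70 − (24.30) = -82.00 mGal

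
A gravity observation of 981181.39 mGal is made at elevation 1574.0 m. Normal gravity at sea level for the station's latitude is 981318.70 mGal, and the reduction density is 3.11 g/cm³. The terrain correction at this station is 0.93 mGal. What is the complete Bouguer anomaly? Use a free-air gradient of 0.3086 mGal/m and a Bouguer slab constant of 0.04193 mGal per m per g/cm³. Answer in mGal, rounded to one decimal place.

Free-air correction = 0.3086 × 1574.0 = 485.74 mGal
Free-air anomaly = 981181.39 − 981318.70 + (485.74) = 348.43 mGal
Bouguer slab correction = 0.04193 × 3.11 × 1574.0 = 205.25 mGal
Simple Bouguer anomaly = 348.43 − (205.25) = 143.18 mGal
Complete Bouguer anomaly = 143.18 + 0.93 = 144.11 mGal

144.1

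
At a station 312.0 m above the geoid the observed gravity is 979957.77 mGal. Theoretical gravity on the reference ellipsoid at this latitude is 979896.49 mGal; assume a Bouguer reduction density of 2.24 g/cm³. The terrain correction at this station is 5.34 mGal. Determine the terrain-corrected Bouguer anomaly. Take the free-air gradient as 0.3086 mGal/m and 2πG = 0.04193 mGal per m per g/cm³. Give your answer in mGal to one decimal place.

133.6

Free-air correction = 0.3086 × 312.0 = 96.28 mGal
Free-air anomaly = 979957.77 − 979896.49 + (96.28) = 157.56 mGal
Bouguer slab correction = 0.04193 × 2.24 × 312.0 = 29.30 mGal
Simple Bouguer anomaly = 157.56 − (29.30) = 128.26 mGal
Complete Bouguer anomaly = 128.26 + 5.34 = 133.60 mGal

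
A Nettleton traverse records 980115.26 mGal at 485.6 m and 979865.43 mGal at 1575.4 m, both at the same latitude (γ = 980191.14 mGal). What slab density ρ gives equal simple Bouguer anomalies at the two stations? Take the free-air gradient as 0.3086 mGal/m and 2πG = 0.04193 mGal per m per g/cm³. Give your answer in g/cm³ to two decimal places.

1.89

Δg_obs = 979865.43 − 980115.26 = -249.83 mGal over Δh = 1575.4 − 485.6 = 1089.8 m
Equal Bouguer anomalies ⇒ Δg_obs + (0.3086 − 0.04193ρ)·Δh = 0
0.3086 − 0.04193ρ = −Δg_obs/Δh = 0.22924
ρ = (0.3086 − 0.22924) / 0.04193 = 1.89 g/cm³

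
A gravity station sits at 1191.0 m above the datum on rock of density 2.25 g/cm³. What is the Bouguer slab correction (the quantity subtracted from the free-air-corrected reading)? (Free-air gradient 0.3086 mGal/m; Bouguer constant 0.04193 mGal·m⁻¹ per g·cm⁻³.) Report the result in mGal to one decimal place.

Bouguer slab correction = 0.04193 × 2.25 × 1191.0 = 112.4 mGal

112.4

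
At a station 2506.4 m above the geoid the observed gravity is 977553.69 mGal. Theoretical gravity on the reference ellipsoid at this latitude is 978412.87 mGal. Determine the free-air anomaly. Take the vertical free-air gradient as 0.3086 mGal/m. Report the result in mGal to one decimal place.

Free-air correction = 0.3086 × 2506.4 = 773.48 mGal
Free-air anomaly = 977553.69 − 978412.87 + (773.48) = -85.70 mGal

-85.7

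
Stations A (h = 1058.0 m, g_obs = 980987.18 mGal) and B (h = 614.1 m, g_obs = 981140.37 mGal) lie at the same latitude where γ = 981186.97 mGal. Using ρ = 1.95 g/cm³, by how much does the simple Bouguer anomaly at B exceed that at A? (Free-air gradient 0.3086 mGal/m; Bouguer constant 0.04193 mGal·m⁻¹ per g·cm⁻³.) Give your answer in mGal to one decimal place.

Δg_SB(A) = 980987.18 − 981186.97 + 0.3086×1058.0 − 0.04193×1.95×1058.0 = 40.20 mGal
Δg_SB(B) = 981140.37 − 981186.97 + 0.3086×614.1 − 0.04193×1.95×614.1 = 92.70 mGal
Difference = 92.70 − (40.20) = 52.50 mGal

52.5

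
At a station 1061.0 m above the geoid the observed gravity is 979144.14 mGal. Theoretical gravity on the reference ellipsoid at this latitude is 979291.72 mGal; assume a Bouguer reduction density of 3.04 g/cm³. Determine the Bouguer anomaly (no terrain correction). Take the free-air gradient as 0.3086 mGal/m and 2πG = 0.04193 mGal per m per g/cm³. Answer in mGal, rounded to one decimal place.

Free-air correction = 0.3086 × 1061.0 = 327.42 mGal
Free-air anomaly = 979144.14 − 979291.72 + (327.42) = 179.84 mGal
Bouguer slab correction = 0.04193 × 3.04 × 1061.0 = 135.24 mGal
Simple Bouguer anomaly = 179.84 − (135.24) = 44.60 mGal

44.6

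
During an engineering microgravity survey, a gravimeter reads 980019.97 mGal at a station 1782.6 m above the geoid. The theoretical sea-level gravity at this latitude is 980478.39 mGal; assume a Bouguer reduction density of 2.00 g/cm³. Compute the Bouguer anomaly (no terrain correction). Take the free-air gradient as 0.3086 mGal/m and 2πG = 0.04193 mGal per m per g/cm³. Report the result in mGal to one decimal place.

-57.8

Free-air correction = 0.3086 × 1782.6 = 550.11 mGal
Free-air anomaly = 980019.97 − 980478.39 + (550.11) = 91.69 mGal
Bouguer slab correction = 0.04193 × 2.00 × 1782.6 = 149.49 mGal
Simple Bouguer anomaly = 91.69 − (149.49) = -57.80 mGal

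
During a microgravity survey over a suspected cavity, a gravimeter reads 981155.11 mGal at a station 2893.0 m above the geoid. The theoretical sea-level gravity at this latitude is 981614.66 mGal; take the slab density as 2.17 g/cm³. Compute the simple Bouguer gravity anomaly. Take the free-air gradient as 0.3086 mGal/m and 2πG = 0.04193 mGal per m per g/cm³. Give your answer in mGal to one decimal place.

Free-air correction = 0.3086 × 2893.0 = 892.78 mGal
Free-air anomaly = 981155.11 − 981614.66 + (892.78) = 433.23 mGal
Bouguer slab correction = 0.04193 × 2.17 × 2893.0 = 263.23 mGal
Simple Bouguer anomaly = 433.23 − (263.23) = 170.00 mGal

170.0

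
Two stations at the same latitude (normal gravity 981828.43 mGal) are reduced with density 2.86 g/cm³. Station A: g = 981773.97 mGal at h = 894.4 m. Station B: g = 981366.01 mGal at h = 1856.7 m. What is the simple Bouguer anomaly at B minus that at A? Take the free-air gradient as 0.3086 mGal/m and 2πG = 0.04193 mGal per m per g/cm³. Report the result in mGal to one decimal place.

-226.4

Δg_SB(A) = 981773.97 − 981828.43 + 0.3086×894.4 − 0.04193×2.86×894.4 = 114.30 mGal
Δg_SB(B) = 981366.01 − 981828.43 + 0.3086×1856.7 − 0.04193×2.86×1856.7 = -112.10 mGal
Difference = -112.10 − (114.30) = -226.40 mGal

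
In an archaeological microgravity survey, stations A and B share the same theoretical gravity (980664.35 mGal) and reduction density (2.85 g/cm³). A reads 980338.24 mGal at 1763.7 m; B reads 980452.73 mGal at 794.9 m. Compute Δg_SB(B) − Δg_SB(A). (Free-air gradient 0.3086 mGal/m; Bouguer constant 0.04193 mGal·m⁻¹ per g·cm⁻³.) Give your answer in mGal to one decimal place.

Δg_SB(A) = 980338.24 − 980664.35 + 0.3086×1763.7 − 0.04193×2.85×1763.7 = 7.40 mGal
Δg_SB(B) = 980452.73 − 980664.35 + 0.3086×794.9 − 0.04193×2.85×794.9 = -61.30 mGal
Difference = -61.30 − (7.40) = -68.70 mGal

-68.7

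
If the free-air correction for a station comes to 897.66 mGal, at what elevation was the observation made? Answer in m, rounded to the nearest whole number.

2909

h = 897.66 / 0.3086 = 2908.81 m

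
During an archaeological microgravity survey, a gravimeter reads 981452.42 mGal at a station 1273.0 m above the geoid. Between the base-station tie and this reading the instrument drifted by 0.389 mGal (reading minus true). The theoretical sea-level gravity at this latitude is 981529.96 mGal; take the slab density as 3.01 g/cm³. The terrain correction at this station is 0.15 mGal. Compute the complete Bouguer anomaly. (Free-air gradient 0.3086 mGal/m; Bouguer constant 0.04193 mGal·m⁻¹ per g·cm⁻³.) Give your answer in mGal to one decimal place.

154.4

Drift-corrected reading = 981452.42 − (0.389) = 981452.031 mGal
Free-air correction = 0.3086 × 1273.0 = 392.85 mGal
Free-air anomaly = 981452.031 − 981529.96 + (392.85) = 314.921 mGal
Bouguer slab correction = 0.04193 × 3.01 × 1273.0 = 160.66 mGal
Simple Bouguer anomaly = 314.921 − (160.66) = 154.261 mGal
Complete Bouguer anomaly = 154.261 + 0.15 = 154.411 mGal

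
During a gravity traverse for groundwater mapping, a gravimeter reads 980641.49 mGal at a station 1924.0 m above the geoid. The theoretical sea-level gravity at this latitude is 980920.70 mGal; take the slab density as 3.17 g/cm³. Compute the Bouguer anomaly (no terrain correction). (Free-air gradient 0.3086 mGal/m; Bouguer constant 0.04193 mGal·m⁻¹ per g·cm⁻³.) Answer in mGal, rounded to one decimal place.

58.8

Free-air correction = 0.3086 × 1924.0 = 593.75 mGal
Free-air anomaly = 980641.49 − 980920.70 + (593.75) = 314.54 mGal
Bouguer slab correction = 0.04193 × 3.17 × 1924.0 = 255.73 mGal
Simple Bouguer anomaly = 314.54 − (255.73) = 58.81 mGal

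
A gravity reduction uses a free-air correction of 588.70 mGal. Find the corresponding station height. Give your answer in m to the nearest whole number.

1908

h = 588.70 / 0.3086 = 1907.65 m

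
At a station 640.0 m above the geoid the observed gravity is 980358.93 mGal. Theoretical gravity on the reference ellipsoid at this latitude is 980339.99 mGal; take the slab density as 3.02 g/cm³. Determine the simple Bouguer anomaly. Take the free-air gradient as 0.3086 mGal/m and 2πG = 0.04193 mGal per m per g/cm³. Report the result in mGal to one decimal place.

Free-air correction = 0.3086 × 640.0 = 197.50 mGal
Free-air anomaly = 980358.93 − 980339.99 + (197.50) = 216.44 mGal
Bouguer slab correction = 0.04193 × 3.02 × 640.0 = 81.04 mGal
Simple Bouguer anomaly = 216.44 − (81.04) = 135.40 mGal

135.4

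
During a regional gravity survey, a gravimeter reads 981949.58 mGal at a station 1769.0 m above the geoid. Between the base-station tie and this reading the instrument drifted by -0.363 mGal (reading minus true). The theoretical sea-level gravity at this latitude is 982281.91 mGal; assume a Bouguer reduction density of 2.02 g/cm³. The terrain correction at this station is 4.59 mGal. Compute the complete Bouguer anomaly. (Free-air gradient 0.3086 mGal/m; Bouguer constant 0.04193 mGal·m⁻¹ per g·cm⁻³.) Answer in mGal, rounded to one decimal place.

68.7

Drift-corrected reading = 981949.58 − (-0.363) = 981949.943 mGal
Free-air correction = 0.3086 × 1769.0 = 545.91 mGal
Free-air anomaly = 981949.943 − 982281.91 + (545.91) = 213.943 mGal
Bouguer slab correction = 0.04193 × 2.02 × 1769.0 = 149.83 mGal
Simple Bouguer anomaly = 213.943 − (149.83) = 64.113 mGal
Complete Bouguer anomaly = 64.113 + 4.59 = 68.703 mGal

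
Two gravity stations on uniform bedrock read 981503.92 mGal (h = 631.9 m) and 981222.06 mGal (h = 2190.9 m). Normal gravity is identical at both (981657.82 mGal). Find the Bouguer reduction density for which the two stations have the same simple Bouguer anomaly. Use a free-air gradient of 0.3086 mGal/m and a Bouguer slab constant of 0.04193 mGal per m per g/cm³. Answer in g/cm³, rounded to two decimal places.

3.05

Δg_obs = 981222.06 − 981503.92 = -281.86 mGal over Δh = 2190.9 − 631.9 = 1559.0 m
Equal Bouguer anomalies ⇒ Δg_obs + (0.3086 − 0.04193ρ)·Δh = 0
0.3086 − 0.04193ρ = −Δg_obs/Δh = 0.18080
ρ = (0.3086 − 0.18080) / 0.04193 = 3.05 g/cm³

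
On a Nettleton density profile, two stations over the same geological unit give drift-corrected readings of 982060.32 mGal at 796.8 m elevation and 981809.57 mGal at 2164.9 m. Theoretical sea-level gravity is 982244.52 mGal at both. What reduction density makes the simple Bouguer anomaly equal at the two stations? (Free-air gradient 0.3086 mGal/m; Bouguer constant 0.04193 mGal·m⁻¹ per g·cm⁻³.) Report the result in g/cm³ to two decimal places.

Δg_obs = 981809.57 − 982060.32 = -250.75 mGal over Δh = 2164.9 − 796.8 = 1368.1 m
Equal Bouguer anomalies ⇒ Δg_obs + (0.3086 − 0.04193ρ)·Δh = 0
0.3086 − 0.04193ρ = −Δg_obs/Δh = 0.18328
ρ = (0.3086 − 0.18328) / 0.04193 = 2.99 g/cm³

2.99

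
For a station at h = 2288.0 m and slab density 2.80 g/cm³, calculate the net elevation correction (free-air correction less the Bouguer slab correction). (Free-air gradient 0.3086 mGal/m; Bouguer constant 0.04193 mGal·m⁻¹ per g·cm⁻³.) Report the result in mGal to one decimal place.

437.5

Combined gradient = 0.3086 − 0.04193 × 2.80 = 0.1911960 mGal/m
Combined elevation correction = 0.1911960 × 2288.0 = 437.5 mGal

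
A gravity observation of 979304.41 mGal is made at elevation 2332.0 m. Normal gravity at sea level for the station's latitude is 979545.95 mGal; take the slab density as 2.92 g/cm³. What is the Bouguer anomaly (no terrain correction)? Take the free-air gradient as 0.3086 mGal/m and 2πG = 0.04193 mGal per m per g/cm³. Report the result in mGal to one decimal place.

Free-air correction = 0.3086 × 2332.0 = 719.66 mGal
Free-air anomaly = 979304.41 − 979545.95 + (719.66) = 478.12 mGal
Bouguer slab correction = 0.04193 × 2.92 × 2332.0 = 285.52 mGal
Simple Bouguer anomaly = 478.12 − (285.52) = 192.60 mGal

192.6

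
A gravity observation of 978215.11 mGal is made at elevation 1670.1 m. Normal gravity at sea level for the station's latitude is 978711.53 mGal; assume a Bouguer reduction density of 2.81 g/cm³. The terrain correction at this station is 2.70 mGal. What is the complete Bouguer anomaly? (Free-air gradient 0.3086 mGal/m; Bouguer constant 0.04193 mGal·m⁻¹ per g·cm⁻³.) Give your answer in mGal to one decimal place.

-175.1

Free-air correction = 0.3086 × 1670.1 = 515.39 mGal
Free-air anomaly = 978215.11 − 978711.53 + (515.39) = 18.97 mGal
Bouguer slab correction = 0.04193 × 2.81 × 1670.1 = 196.78 mGal
Simple Bouguer anomaly = 18.97 − (196.78) = -177.81 mGal
Complete Bouguer anomaly = -177.81 + 2.70 = -175.11 mGal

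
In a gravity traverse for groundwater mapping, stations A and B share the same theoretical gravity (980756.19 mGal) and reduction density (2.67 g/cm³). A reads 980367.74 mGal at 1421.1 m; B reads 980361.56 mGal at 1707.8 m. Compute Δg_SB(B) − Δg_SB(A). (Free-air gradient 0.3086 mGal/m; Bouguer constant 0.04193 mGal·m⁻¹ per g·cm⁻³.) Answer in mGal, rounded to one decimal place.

50.2

Δg_SB(A) = 980367.74 − 980756.19 + 0.3086×1421.1 − 0.04193×2.67×1421.1 = -109.00 mGal
Δg_SB(B) = 980361.56 − 980756.19 + 0.3086×1707.8 − 0.04193×2.67×1707.8 = -58.80 mGal
Difference = -58.80 − (-109.00) = 50.20 mGal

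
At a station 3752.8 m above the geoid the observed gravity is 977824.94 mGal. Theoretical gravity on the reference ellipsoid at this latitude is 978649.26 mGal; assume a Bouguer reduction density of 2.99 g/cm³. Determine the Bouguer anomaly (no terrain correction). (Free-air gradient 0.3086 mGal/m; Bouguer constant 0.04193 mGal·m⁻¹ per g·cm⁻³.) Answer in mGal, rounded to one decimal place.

-136.7

Free-air correction = 0.3086 × 3752.8 = 1158.11 mGal
Free-air anomaly = 977824.94 − 978649.26 + (1158.11) = 333.79 mGal
Bouguer slab correction = 0.04193 × 2.99 × 3752.8 = 470.49 mGal
Simple Bouguer anomaly = 333.79 − (470.49) = -136.70 mGal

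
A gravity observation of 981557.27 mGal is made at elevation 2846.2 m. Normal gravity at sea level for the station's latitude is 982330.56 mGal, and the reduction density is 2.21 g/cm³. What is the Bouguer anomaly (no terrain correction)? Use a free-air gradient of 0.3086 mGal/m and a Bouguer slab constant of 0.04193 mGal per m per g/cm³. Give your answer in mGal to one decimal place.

-158.7

Free-air correction = 0.3086 × 2846.2 = 878.34 mGal
Free-air anomaly = 981557.27 − 982330.56 + (878.34) = 105.05 mGal
Bouguer slab correction = 0.04193 × 2.21 × 2846.2 = 263.74 mGal
Simple Bouguer anomaly = 105.05 − (263.74) = -158.69 mGal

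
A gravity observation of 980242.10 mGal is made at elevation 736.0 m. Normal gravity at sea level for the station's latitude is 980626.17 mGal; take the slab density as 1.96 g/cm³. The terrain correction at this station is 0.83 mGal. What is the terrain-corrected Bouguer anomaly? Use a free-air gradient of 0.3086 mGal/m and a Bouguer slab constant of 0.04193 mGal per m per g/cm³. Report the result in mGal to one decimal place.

Free-air correction = 0.3086 × 736.0 = 227.13 mGal
Free-air anomaly = 980242.10 − 980626.17 + (227.13) = -156.94 mGal
Bouguer slab correction = 0.04193 × 1.96 × 736.0 = 60.49 mGal
Simple Bouguer anomaly = -156.94 − (60.49) = -217.43 mGal
Complete Bouguer anomaly = -217.43 + 0.83 = -216.60 mGal

-216.6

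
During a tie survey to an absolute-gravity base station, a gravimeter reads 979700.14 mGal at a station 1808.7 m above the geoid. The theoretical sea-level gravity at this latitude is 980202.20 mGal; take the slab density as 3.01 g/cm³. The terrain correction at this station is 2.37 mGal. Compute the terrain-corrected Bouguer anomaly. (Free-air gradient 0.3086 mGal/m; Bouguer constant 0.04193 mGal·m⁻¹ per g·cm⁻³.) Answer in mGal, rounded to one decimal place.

-169.8

Free-air correction = 0.3086 × 1808.7 = 558.16 mGal
Free-air anomaly = 979700.14 − 980202.20 + (558.16) = 56.10 mGal
Bouguer slab correction = 0.04193 × 3.01 × 1808.7 = 228.27 mGal
Simple Bouguer anomaly = 56.10 − (228.27) = -172.17 mGal
Complete Bouguer anomaly = -172.17 + 2.37 = -169.80 mGal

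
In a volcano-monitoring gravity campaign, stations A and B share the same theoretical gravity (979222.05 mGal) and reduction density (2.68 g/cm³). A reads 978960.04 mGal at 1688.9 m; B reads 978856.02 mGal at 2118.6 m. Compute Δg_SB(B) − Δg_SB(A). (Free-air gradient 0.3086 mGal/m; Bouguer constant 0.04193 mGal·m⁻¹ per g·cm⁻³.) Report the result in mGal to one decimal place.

Δg_SB(A) = 978960.04 − 979222.05 + 0.3086×1688.9 − 0.04193×2.68×1688.9 = 69.40 mGal
Δg_SB(B) = 978856.02 − 979222.05 + 0.3086×2118.6 − 0.04193×2.68×2118.6 = 49.70 mGal
Difference = 49.70 − (69.40) = -19.70 mGal

-19.7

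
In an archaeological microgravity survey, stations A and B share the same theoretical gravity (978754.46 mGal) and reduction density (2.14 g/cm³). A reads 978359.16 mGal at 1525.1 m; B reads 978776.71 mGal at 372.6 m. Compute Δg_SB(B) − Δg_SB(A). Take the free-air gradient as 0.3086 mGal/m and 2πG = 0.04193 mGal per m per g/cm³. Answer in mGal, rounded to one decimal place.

165.3

Δg_SB(A) = 978359.16 − 978754.46 + 0.3086×1525.1 − 0.04193×2.14×1525.1 = -61.50 mGal
Δg_SB(B) = 978776.71 − 978754.46 + 0.3086×372.6 − 0.04193×2.14×372.6 = 103.80 mGal
Difference = 103.80 − (-61.50) = 165.30 mGal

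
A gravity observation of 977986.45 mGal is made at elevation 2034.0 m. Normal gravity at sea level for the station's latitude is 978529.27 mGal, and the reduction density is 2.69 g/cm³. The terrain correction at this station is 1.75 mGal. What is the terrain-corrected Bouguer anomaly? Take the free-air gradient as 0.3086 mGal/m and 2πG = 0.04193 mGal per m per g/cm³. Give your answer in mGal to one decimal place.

-142.8

Free-air correction = 0.3086 × 2034.0 = 627.69 mGal
Free-air anomaly = 977986.45 − 978529.27 + (627.69) = 84.87 mGal
Bouguer slab correction = 0.04193 × 2.69 × 2034.0 = 229.42 mGal
Simple Bouguer anomaly = 84.87 − (229.42) = -144.55 mGal
Complete Bouguer anomaly = -144.55 + 1.75 = -142.80 mGal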